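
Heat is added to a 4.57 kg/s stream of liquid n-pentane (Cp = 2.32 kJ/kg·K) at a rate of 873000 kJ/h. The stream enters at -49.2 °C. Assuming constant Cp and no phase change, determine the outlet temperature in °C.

Q = 873000 kJ/h = 242.5 kJ/s
ΔT = Q/(ṁ·Cp) = 242.5/(4.57×2.32) = 22.872 K
T_out = -49.2 + 22.872 = -26.328 °C

T_out = -26.3 °C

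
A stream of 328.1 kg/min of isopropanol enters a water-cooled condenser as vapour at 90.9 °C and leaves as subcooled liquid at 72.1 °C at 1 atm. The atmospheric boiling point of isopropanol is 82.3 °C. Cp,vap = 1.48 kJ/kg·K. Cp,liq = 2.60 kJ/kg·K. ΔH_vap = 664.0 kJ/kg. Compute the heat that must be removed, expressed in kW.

Q_c = 3850 kW

vapour 90.9→82.3 °C: -12.728 kJ/kg
condensation at 82.3 °C: -664 kJ/kg
liquid 82.3→72.1 °C: -26.52 kJ/kg
Δh = -12.728 + -664 + -26.52 = -703.25 kJ/kg
Q = ṁ·Δh = 328.1 kg/min × -703.25 kJ/kg = -230740 kJ/min
|Q| = 3845.6 kW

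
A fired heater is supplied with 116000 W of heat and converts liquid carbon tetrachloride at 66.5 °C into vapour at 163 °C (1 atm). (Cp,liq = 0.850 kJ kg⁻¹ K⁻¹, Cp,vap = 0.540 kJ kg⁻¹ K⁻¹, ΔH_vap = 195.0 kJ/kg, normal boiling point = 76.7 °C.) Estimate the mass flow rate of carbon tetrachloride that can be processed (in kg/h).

ṁ = 1670 kg/h

Δh = 0.850×(76.7−66.5) + 195.0 + 0.540×(163−76.7) = 250.27 kJ/kg
Q = 116000 W = 116 kJ/s = 417600 kJ/h
ṁ = Q/Δh = 417600 / 250.27 = 1668.6 kg/h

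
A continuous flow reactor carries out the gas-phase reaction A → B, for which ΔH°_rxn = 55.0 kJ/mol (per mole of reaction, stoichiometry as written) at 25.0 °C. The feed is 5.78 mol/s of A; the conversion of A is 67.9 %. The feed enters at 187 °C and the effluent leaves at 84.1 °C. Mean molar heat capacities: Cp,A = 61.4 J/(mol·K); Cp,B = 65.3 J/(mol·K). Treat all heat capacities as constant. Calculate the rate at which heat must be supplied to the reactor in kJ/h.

Extent of reaction ξ = 0.679 × 5.78 = 3.9246 mol/s
Reaction term: ξ·ΔH°_rxn = 3.9246 × 55.0 = 215.85 kJ/s
Sensible, feed 187→25 °C: -57.493 kJ/s
Outlet flows (mol/s): A 1.8554, B 3.9246
Sensible, products 25→84.1 °C: 21.879 kJ/s
Q = ΔH = 180.24 kJ/s = 180.24 kW
Heat supplied = 648870 kJ/h

Q_in = 649000 kJ/h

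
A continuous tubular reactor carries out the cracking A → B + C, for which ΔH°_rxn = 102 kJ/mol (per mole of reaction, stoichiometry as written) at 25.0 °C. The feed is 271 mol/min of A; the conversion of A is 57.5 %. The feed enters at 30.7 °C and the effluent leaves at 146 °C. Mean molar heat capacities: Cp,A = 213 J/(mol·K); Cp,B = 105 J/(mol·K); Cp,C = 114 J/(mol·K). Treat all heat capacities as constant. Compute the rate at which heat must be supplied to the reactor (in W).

Q_in = 378000 W

Extent of reaction ξ = 0.575 × 271 = 155.82 mol/min
Reaction term: ξ·ΔH°_rxn = 155.82 × 102 = 15894 kJ/min
Sensible, feed 30.7→25 °C: -329.02 kJ/min
Outlet flows (mol/min): A 115.18, B 155.82, C 155.82
Sensible, products 25→146 °C: 7097.6 kJ/min
Q = ΔH = 22663 kJ/min = 377.71 kW
Heat supplied = 377710 W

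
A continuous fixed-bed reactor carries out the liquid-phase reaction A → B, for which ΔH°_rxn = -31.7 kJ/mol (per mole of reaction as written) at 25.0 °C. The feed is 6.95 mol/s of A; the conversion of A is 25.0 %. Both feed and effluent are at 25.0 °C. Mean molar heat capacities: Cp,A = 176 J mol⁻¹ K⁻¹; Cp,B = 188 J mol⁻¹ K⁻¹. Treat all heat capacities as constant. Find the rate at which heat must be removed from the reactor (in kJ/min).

Extent of reaction ξ = 0.250 × 6.95 = 1.7375 mol/s
Reaction term: ξ·ΔH°_rxn = 1.7375 × -31.7 = -55.079 kJ/s
Q = ΔH = -55.079 kJ/s = -55.079 kW
Heat removed = 3304.7 kJ/min

Q_out = 3300 kJ/min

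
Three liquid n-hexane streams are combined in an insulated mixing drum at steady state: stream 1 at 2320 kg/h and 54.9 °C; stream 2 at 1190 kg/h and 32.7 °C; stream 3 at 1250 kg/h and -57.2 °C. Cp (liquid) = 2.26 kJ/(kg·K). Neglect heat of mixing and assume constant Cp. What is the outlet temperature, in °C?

T_out = 19.9 °C

No heat crosses the boundary, so H_out = H_in.
T_out = Σ ṁᵢCp,ᵢTᵢ / Σ ṁᵢCp,ᵢ
      = 214210 / 10758 = 19.912 °C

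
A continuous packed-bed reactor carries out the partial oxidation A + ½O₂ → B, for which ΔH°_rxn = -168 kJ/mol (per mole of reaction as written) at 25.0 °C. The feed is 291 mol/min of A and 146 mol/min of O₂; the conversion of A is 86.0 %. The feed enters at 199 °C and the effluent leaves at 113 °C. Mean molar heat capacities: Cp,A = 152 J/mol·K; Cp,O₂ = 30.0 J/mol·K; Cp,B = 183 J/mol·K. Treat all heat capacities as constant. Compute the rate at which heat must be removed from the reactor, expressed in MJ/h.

Q_out = 2750 MJ/h

Extent of reaction ξ = 0.860 × 291 = 250.26 mol/min
Reaction term: ξ·ΔH°_rxn = 250.26 × -168 = -42044 kJ/min
Sensible, feed 199→25 °C: -8458.5 kJ/min
Outlet flows (mol/min): A 40.74, O₂ 20.87, B 250.26
Sensible, products 25→113 °C: 4630.2 kJ/min
Q = ΔH = -45872 kJ/min = -764.53 kW
Heat removed = 2752.3 MJ/h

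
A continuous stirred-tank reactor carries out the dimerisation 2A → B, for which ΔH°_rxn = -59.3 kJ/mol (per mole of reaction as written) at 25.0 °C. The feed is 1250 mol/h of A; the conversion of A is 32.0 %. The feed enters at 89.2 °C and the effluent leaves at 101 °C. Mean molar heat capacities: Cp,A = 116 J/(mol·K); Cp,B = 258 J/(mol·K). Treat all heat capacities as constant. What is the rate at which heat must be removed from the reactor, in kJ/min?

Q_out = 163 kJ/min

Extent of reaction ξ = 0.320 × 1250 / 2 = 200 mol/h
Reaction term: ξ·ΔH°_rxn = 200 × -59.3 = -11860 kJ/h
Sensible, feed 89.2→25 °C: -9309 kJ/h
Outlet flows (mol/h): A 850, B 200
Sensible, products 25→101 °C: 11415 kJ/h
Q = ΔH = -9753.8 kJ/h = -2.7094 kW
Heat removed = 162.56 kJ/min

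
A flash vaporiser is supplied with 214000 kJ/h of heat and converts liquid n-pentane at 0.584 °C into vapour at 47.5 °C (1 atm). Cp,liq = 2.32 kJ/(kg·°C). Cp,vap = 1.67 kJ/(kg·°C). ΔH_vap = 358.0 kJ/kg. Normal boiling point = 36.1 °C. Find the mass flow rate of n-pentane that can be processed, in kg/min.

ṁ = 7.76 kg/min

Δh = 2.32×(36.1−0.584) + 358.0 + 1.67×(47.5−36.1) = 459.44 kJ/kg
Q = 214000 kJ/h = 59.444 kJ/s = 3566.7 kJ/min
ṁ = Q/Δh = 3566.7 / 459.44 = 7.7632 kg/min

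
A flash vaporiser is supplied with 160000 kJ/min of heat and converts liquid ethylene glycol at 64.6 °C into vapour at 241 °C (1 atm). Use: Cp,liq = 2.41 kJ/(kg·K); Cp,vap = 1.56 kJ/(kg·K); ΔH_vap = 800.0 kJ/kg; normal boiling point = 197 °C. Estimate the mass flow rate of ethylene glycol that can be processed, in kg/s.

Δh = 2.41×(197−64.6) + 800.0 + 1.56×(241−197) = 1187.7 kJ/kg
Q = 160000 kJ/min = 2666.7 kJ/s = 2666.7 kJ/s
ṁ = Q/Δh = 2666.7 / 1187.7 = 2.2452 kg/s

ṁ = 2.25 kg/s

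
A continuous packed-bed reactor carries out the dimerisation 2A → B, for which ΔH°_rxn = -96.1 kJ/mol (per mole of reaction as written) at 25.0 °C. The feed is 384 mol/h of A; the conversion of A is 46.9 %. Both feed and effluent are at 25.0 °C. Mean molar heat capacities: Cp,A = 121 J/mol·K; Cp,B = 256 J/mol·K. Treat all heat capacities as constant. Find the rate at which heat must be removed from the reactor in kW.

Q_out = 2.40 kW

Extent of reaction ξ = 0.469 × 384 / 2 = 90.048 mol/h
Reaction term: ξ·ΔH°_rxn = 90.048 × -96.1 = -8653.6 kJ/h
Q = ΔH = -8653.6 kJ/h = -2.4038 kW
Heat removed = 2.4038 kW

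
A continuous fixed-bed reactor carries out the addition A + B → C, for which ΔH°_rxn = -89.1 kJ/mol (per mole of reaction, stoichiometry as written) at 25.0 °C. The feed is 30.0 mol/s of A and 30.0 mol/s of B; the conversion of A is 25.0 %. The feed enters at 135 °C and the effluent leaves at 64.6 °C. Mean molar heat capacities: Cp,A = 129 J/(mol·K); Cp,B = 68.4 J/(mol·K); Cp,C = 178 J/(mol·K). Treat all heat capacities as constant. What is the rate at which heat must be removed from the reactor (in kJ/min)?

Extent of reaction ξ = 0.250 × 30.0 = 7.5 mol/s
Reaction term: ξ·ΔH°_rxn = 7.5 × -89.1 = -668.25 kJ/s
Sensible, feed 135→25 °C: -651.42 kJ/s
Outlet flows (mol/s): A 22.5, B 22.5, C 7.5
Sensible, products 25→64.6 °C: 228.75 kJ/s
Q = ΔH = -1090.9 kJ/s = -1090.9 kW
Heat removed = 65455 kJ/min

Q_out = 65500 kJ/min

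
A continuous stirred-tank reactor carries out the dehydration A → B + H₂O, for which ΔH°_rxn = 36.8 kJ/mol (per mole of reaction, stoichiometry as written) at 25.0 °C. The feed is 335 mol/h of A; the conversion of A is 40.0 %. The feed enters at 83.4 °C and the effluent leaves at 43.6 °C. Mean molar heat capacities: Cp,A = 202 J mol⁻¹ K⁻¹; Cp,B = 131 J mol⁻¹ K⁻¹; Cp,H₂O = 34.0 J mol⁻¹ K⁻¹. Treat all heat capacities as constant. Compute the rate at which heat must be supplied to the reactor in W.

Q_in = 596 W

Extent of reaction ξ = 0.400 × 335 = 134 mol/h
Reaction term: ξ·ΔH°_rxn = 134 × 36.8 = 4931.2 kJ/h
Sensible, feed 83.4→25 °C: -3951.9 kJ/h
Outlet flows (mol/h): A 201, B 134, H₂O 134
Sensible, products 25→43.6 °C: 1166.4 kJ/h
Q = ΔH = 2145.7 kJ/h = 0.59603 kW
Heat supplied = 596.03 W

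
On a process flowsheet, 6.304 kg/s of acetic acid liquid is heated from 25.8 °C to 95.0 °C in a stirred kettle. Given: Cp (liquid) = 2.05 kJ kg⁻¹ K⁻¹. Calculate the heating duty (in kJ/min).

Q = ṁ·Cp·ΔT = 6.304 × 2.05 × (95.0 − 25.8) = 894.29 kJ/s
Heating duty = 53657 kJ/min

Q = 53700 kJ/min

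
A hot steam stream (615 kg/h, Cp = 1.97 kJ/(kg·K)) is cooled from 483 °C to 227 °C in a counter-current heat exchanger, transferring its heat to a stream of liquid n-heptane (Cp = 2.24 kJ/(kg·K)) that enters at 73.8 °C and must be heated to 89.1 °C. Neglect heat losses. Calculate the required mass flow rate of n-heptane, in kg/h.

ṁ_c = 9050 kg/h

Heat released by hot stream: Q = 615 × 1.97 × (483 − 227) = 310160 kJ/h
Energy balance on cold side (adiabatic exchanger): Q = ṁ_c·Cp_c·(T_c,out − T_c,in)
ṁ_c = 310160 / [2.24 × (89.1 − 73.8)] = 9049.9 kg/h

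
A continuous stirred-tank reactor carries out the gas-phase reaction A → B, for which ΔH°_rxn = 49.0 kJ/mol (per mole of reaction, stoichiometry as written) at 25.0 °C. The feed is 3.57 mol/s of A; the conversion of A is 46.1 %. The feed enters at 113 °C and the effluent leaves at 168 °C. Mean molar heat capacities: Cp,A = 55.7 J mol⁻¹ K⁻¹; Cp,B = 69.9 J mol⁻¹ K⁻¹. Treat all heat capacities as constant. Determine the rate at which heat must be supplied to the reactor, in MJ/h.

Q_in = 342 MJ/h

Extent of reaction ξ = 0.461 × 3.57 = 1.6458 mol/s
Reaction term: ξ·ΔH°_rxn = 1.6458 × 49.0 = 80.643 kJ/s
Sensible, feed 113→25 °C: -17.499 kJ/s
Outlet flows (mol/s): A 1.9242, B 1.6458
Sensible, products 25→168 °C: 31.777 kJ/s
Q = ΔH = 94.921 kJ/s = 94.921 kW
Heat supplied = 341.72 MJ/h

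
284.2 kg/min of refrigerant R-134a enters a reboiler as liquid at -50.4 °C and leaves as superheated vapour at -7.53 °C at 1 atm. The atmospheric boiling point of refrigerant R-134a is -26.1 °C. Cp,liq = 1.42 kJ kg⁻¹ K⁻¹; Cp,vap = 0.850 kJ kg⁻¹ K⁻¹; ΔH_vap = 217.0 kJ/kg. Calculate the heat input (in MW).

liquid -50.4→-26.1 °C: 34.506 kJ/kg
vaporisation at -26.1 °C: 217 kJ/kg
vapour -26.1→-7.53 °C: 15.784 kJ/kg
Δh = 34.506 + 217 + 15.784 = 267.29 kJ/kg
Q = ṁ·Δh = 284.2 kg/min × 267.29 kJ/kg = 75964 kJ/min
|Q| = 1266.1 kW = 1.2661 MW

Q = 1.27 MW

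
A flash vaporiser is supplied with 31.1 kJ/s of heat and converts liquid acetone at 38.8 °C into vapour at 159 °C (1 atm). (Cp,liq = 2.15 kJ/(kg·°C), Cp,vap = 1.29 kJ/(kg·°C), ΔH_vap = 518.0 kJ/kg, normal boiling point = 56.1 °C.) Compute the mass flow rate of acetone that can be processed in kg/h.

ṁ = 163 kg/h

Δh = 2.15×(56.1−38.8) + 518.0 + 1.29×(159−56.1) = 687.94 kJ/kg
Q = 31.1 kJ/s = 31.1 kJ/s = 111960 kJ/h
ṁ = Q/Δh = 111960 / 687.94 = 162.75 kg/h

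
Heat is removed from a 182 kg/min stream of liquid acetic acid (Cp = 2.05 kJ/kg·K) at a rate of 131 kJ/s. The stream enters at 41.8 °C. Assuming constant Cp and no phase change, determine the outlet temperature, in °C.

T_out = 20.7 °C

Q = 131 kJ/s = 7860 kJ/min
ΔT = Q/(ṁ·Cp) = 7860/(182×2.05) = 21.067 K
T_out = 41.8 − 21.067 = 20.733 °C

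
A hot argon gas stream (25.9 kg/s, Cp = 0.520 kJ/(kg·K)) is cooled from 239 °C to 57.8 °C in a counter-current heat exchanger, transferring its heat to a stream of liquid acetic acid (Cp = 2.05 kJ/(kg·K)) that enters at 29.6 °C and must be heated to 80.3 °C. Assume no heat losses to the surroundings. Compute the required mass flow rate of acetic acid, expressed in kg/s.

ṁ_c = 23.5 kg/s

Heat released by hot stream: Q = 25.9 × 0.520 × (239 − 57.8) = 2440.4 kJ/s
Energy balance on cold side (adiabatic exchanger): Q = ṁ_c·Cp_c·(T_c,out − T_c,in)
ṁ_c = 2440.4 / [2.05 × (80.3 − 29.6)] = 23.48 kg/s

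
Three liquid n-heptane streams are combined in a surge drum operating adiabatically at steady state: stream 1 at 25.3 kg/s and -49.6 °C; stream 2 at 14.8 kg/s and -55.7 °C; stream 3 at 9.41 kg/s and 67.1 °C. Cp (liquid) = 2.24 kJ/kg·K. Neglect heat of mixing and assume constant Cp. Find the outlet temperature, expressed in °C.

No heat crosses the boundary, so H_out = H_in.
Σ ṁᵢCp,ᵢTᵢ = 25.3×2.24×-49.6 + 14.8×2.24×-55.7 + 9.41×2.24×67.1 = -3243.1
Σ ṁᵢCp,ᵢ = 25.3×2.24 + 14.8×2.24 + 9.41×2.24 = 110.9
T_out = -3243.1 / 110.9 = -29.243 °C

T_out = -29.2 °C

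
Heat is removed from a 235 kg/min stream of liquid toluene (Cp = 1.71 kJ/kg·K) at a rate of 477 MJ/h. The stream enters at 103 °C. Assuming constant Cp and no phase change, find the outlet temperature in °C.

T_out = 83.2 °C

Q = 477 MJ/h = 7950 kJ/min
ΔT = Q/(ṁ·Cp) = 7950/(235×1.71) = 19.784 K
T_out = 103 − 19.784 = 83.216 °C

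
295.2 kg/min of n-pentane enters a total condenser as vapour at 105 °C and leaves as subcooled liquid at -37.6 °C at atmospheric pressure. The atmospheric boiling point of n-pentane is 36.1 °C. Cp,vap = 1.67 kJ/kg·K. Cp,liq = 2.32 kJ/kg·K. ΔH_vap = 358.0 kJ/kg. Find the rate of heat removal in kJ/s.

Q_c = 3170 kJ/s

vapour 105→36.1 °C: -115.06 kJ/kg
condensation at 36.1 °C: -358 kJ/kg
liquid 36.1→-37.6 °C: -170.98 kJ/kg
Δh = -115.06 + -358 + -170.98 = -644.05 kJ/kg
Q = ṁ·Δh = 295.2 kg/min × -644.05 kJ/kg = -190120 kJ/min
|Q| = 3168.7 kW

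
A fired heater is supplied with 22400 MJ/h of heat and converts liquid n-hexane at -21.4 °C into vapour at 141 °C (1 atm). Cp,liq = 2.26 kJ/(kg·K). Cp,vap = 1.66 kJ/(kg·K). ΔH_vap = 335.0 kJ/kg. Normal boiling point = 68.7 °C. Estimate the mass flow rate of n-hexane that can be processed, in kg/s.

Δh = 2.26×(68.7−-21.4) + 335.0 + 1.66×(141−68.7) = 658.64 kJ/kg
Q = 22400 MJ/h = 6222.2 kJ/s = 6222.2 kJ/s
ṁ = Q/Δh = 6222.2 / 658.64 = 9.447 kg/s

ṁ = 9.45 kg/s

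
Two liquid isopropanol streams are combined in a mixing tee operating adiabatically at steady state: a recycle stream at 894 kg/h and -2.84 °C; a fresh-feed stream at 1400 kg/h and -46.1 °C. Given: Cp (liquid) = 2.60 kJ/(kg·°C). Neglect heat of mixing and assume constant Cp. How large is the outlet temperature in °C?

Energy balance with Q = 0: Σ ṁᵢCp,ᵢ(T_out − Tᵢ) = 0
Σ ṁᵢCp,ᵢTᵢ = 894×2.60×-2.84 + 1400×2.60×-46.1 = -174410
Σ ṁᵢCp,ᵢ = 894×2.60 + 1400×2.60 = 5964.4
T_out = -174410 / 5964.4 = -29.241 °C

T_out = -29.2 °C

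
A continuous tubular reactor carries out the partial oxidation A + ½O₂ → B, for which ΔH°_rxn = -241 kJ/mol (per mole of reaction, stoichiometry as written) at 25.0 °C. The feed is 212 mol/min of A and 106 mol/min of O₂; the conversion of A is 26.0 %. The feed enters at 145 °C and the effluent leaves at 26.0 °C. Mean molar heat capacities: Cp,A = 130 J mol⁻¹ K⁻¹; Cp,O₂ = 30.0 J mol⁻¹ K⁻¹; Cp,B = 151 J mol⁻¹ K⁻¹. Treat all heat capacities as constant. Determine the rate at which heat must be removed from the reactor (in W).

Q_out = 282000 W

Extent of reaction ξ = 0.260 × 212 = 55.12 mol/min
Reaction term: ξ·ΔH°_rxn = 55.12 × -241 = -13284 kJ/min
Sensible, feed 145→25 °C: -3688.8 kJ/min
Outlet flows (mol/min): A 156.88, O₂ 78.44, B 55.12
Sensible, products 25→26.0 °C: 31.071 kJ/min
Q = ΔH = -16942 kJ/min = -282.36 kW
Heat removed = 282360 W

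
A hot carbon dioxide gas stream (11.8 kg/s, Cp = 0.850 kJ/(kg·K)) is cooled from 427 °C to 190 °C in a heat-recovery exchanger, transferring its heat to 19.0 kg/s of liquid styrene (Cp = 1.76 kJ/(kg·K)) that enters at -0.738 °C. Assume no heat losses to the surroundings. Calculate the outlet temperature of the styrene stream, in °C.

T_c,out = 70.3 °C

Heat released by hot stream: Q = 11.8 × 0.850 × (427 − 190) = 2377.1 kJ/s
Energy balance on cold side (adiabatic exchanger): Q = ṁ_c·Cp_c·(T_c,out − T_c,in)
T_c,out = -0.738 + 2377.1/(19.0 × 1.76) = 70.348 °C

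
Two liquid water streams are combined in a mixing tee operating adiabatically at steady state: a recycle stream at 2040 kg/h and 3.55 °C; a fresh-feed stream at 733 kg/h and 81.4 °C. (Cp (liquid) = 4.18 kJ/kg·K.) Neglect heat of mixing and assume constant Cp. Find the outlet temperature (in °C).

T_out = 24.1 °C

Adiabatic, steady state ⇒ Σ ṁᵢCp,ᵢ(T_out − Tᵢ) = 0
Σ ṁᵢCp,ᵢTᵢ = 2040×4.18×3.55 + 733×4.18×81.4 = 279680
Σ ṁᵢCp,ᵢ = 2040×4.18 + 733×4.18 = 11591
T_out = 279680 / 11591 = 24.128 °C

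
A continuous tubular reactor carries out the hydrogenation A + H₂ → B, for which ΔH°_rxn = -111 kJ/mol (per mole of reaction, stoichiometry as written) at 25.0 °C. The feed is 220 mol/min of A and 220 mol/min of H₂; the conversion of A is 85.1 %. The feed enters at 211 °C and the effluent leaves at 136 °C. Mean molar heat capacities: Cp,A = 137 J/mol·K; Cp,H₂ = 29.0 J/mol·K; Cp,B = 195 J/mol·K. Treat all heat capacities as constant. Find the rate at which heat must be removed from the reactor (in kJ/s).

Extent of reaction ξ = 0.851 × 220 = 187.22 mol/min
Reaction term: ξ·ΔH°_rxn = 187.22 × -111 = -20781 kJ/min
Sensible, feed 211→25 °C: -6792.7 kJ/min
Outlet flows (mol/min): A 32.78, H₂ 32.78, B 187.22
Sensible, products 25→136 °C: 4656.4 kJ/min
Q = ΔH = -22918 kJ/min = -381.96 kW
Heat removed = 381.96 kJ/s

Q_out = 382 kJ/s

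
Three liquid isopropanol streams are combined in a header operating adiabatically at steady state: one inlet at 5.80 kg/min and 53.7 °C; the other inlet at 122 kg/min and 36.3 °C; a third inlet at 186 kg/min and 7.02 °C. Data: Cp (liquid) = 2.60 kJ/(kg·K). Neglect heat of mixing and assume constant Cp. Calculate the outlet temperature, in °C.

T_out = 19.3 °C

Adiabatic, steady state ⇒ Σ ṁᵢCp,ᵢ(T_out − Tᵢ) = 0
T_out = Σ ṁᵢCp,ᵢTᵢ / Σ ṁᵢCp,ᵢ
      = 15719 / 815.88 = 19.266 °C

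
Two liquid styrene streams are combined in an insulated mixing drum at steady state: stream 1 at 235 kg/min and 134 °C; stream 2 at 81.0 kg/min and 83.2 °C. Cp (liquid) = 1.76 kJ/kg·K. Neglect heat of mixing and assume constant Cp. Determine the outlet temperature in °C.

T_out = 121 °C

Adiabatic, steady state ⇒ Σ ṁᵢCp,ᵢ(T_out − Tᵢ) = 0
Σ ṁᵢCp,ᵢTᵢ = 235×1.76×134 + 81.0×1.76×83.2 = 67283
Σ ṁᵢCp,ᵢ = 235×1.76 + 81.0×1.76 = 556.16
T_out = 67283 / 556.16 = 120.98 °C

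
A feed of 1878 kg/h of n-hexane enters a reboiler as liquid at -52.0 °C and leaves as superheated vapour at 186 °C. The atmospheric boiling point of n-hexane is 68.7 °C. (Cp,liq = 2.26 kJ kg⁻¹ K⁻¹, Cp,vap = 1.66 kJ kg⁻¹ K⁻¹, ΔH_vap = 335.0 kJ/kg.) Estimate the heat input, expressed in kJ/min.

Q = 25100 kJ/min

liquid -52.0→68.7 °C: 272.78 kJ/kg
vaporisation at 68.7 °C: 335 kJ/kg
vapour 68.7→186 °C: 194.72 kJ/kg
Δh = 272.78 + 335 + 194.72 = 802.5 kJ/kg
Q = ṁ·Δh = 1878 kg/h × 802.5 kJ/kg = 1.5071e+06 kJ/h
|Q| = 418.64 kW = 25118 kJ/min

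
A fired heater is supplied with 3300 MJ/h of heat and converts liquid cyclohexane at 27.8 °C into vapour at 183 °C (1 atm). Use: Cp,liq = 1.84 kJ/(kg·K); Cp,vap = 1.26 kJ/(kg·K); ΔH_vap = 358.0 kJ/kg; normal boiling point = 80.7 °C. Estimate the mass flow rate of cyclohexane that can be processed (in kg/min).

ṁ = 94.1 kg/min

Δh = 1.84×(80.7−27.8) + 358.0 + 1.26×(183−80.7) = 584.23 kJ/kg
Q = 3300 MJ/h = 916.67 kJ/s = 55000 kJ/min
ṁ = Q/Δh = 55000 / 584.23 = 94.14 kg/min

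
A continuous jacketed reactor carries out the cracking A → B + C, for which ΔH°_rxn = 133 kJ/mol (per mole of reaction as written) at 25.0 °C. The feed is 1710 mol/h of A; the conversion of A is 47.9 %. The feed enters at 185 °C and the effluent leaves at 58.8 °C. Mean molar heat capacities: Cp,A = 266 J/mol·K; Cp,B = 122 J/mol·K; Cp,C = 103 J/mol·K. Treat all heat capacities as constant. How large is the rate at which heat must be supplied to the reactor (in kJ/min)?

Extent of reaction ξ = 0.479 × 1710 = 819.09 mol/h
Reaction term: ξ·ΔH°_rxn = 819.09 × 133 = 108940 kJ/h
Sensible, feed 185→25 °C: -72778 kJ/h
Outlet flows (mol/h): A 890.91, B 819.09, C 819.09
Sensible, products 25→58.8 °C: 14239 kJ/h
Q = ΔH = 50401 kJ/h = 14 kW
Heat supplied = 840.01 kJ/min

Q_in = 840 kJ/min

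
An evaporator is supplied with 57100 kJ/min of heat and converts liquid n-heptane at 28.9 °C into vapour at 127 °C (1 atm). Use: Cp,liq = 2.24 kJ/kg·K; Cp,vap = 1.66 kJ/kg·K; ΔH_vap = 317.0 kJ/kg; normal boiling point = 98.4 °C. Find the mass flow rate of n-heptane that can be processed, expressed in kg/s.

Δh = 2.24×(98.4−28.9) + 317.0 + 1.66×(127−98.4) = 520.16 kJ/kg
Q = 57100 kJ/min = 951.67 kJ/s = 951.67 kJ/s
ṁ = Q/Δh = 951.67 / 520.16 = 1.8296 kg/s

ṁ = 1.83 kg/s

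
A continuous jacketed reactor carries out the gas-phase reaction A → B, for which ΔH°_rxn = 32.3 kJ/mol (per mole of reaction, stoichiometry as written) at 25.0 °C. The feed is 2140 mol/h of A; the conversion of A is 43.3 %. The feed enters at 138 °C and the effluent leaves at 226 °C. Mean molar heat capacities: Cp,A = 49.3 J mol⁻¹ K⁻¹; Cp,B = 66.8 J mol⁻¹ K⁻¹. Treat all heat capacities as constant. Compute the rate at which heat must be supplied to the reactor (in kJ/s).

Extent of reaction ξ = 0.433 × 2140 = 926.62 mol/h
Reaction term: ξ·ΔH°_rxn = 926.62 × 32.3 = 29930 kJ/h
Sensible, feed 138→25 °C: -11922 kJ/h
Outlet flows (mol/h): A 1213.4, B 926.62
Sensible, products 25→226 °C: 24465 kJ/h
Q = ΔH = 42473 kJ/h = 11.798 kW
Heat supplied = 11.798 kJ/s

Q_in = 11.8 kJ/s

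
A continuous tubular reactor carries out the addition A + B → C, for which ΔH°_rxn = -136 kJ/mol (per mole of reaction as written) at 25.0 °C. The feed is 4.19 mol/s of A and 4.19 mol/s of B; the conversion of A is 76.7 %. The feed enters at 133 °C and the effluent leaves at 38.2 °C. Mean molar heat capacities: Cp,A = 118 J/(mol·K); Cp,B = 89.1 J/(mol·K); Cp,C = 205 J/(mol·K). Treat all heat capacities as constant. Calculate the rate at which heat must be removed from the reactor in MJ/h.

Q_out = 1870 MJ/h

Extent of reaction ξ = 0.767 × 4.19 = 3.2137 mol/s
Reaction term: ξ·ΔH°_rxn = 3.2137 × -136 = -437.07 kJ/s
Sensible, feed 133→25 °C: -93.717 kJ/s
Outlet flows (mol/s): A 0.97627, B 0.97627, C 3.2137
Sensible, products 25→38.2 °C: 11.365 kJ/s
Q = ΔH = -519.42 kJ/s = -519.42 kW
Heat removed = 1869.9 MJ/h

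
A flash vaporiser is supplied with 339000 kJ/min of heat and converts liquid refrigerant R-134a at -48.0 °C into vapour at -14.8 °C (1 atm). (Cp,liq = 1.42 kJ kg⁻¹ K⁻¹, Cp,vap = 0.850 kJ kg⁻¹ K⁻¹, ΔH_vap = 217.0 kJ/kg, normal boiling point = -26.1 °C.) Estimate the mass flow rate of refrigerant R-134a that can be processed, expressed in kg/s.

ṁ = 21.9 kg/s

Δh = 1.42×(-26.1−-48.0) + 217.0 + 0.850×(-14.8−-26.1) = 257.7 kJ/kg
Q = 339000 kJ/min = 5650 kJ/s = 5650 kJ/s
ṁ = Q/Δh = 5650 / 257.7 = 21.924 kg/s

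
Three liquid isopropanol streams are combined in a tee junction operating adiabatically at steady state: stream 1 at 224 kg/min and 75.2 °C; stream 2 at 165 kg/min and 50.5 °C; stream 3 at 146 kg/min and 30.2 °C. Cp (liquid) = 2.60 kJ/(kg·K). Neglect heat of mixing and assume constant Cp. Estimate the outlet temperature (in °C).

No heat crosses the boundary, so H_out = H_in.
Σ ṁᵢCp,ᵢTᵢ = 224×2.60×75.2 + 165×2.60×50.5 + 146×2.60×30.2 = 76925
Σ ṁᵢCp,ᵢ = 224×2.60 + 165×2.60 + 146×2.60 = 1391
T_out = 76925 / 1391 = 55.302 °C

T_out = 55.3 °C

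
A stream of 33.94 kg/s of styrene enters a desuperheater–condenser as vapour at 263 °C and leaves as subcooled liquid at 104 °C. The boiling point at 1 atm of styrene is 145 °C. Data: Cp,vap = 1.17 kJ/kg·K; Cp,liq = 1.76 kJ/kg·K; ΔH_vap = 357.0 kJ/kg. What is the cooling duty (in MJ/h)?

Q_c = 69300 MJ/h

vapour 263→145 °C: -138.06 kJ/kg
condensation at 145 °C: -357 kJ/kg
liquid 145→104 °C: -72.16 kJ/kg
Δh = -138.06 + -357 + -72.16 = -567.22 kJ/kg
Q = ṁ·Δh = 33.94 kg/s × -567.22 kJ/kg = -19251 kJ/s
|Q| = 19251 kW = 69305 MJ/h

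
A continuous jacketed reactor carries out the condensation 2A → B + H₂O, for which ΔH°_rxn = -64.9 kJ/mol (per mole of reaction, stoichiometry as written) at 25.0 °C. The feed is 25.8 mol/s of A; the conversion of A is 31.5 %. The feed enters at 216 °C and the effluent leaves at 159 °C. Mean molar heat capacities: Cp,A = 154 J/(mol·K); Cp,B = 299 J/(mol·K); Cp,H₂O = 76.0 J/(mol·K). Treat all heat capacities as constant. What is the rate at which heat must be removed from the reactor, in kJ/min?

Extent of reaction ξ = 0.315 × 25.8 / 2 = 4.0635 mol/s
Reaction term: ξ·ΔH°_rxn = 4.0635 × -64.9 = -263.72 kJ/s
Sensible, feed 216→25 °C: -758.88 kJ/s
Outlet flows (mol/s): A 17.673, B 4.0635, H₂O 4.0635
Sensible, products 25→159 °C: 568.89 kJ/s
Q = ΔH = -453.71 kJ/s = -453.71 kW
Heat removed = 27223 kJ/min

Q_out = 27200 kJ/min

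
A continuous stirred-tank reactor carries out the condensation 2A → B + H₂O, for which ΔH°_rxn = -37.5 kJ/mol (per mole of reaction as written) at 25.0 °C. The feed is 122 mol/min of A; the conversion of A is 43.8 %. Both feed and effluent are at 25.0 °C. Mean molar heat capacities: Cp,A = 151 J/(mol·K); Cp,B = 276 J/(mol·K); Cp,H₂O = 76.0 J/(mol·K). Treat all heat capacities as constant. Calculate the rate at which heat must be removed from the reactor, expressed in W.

Extent of reaction ξ = 0.438 × 122 / 2 = 26.718 mol/min
Reaction term: ξ·ΔH°_rxn = 26.718 × -37.5 = -1001.9 kJ/min
Q = ΔH = -1001.9 kJ/min = -16.699 kW
Heat removed = 16699 W

Q_out = 16700 W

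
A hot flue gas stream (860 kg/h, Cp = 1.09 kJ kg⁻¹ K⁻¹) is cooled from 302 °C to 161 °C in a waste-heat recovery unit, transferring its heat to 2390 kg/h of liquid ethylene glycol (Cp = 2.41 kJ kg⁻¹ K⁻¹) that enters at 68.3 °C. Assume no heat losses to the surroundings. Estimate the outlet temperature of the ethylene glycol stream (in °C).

Heat released by hot stream: Q = 860 × 1.09 × (302 − 161) = 132170 kJ/h
Energy balance on cold side (adiabatic exchanger): Q = ṁ_c·Cp_c·(T_c,out − T_c,in)
T_c,out = 68.3 + 132170/(2390 × 2.41) = 91.247 °C

T_c,out = 91.2 °C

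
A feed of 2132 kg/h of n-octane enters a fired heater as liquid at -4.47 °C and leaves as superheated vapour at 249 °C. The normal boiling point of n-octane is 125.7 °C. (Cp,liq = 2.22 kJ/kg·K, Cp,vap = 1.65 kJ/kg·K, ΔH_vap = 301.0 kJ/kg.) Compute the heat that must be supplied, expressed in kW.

liquid -4.47→125.7 °C: 288.98 kJ/kg
vaporisation at 125.7 °C: 301 kJ/kg
vapour 125.7→249 °C: 203.44 kJ/kg
Δh = 288.98 + 301 + 203.44 = 793.42 kJ/kg
Q = ṁ·Δh = 2132 kg/h × 793.42 kJ/kg = 1.6916e+06 kJ/h
|Q| = 469.88 kW

Q = 470 kW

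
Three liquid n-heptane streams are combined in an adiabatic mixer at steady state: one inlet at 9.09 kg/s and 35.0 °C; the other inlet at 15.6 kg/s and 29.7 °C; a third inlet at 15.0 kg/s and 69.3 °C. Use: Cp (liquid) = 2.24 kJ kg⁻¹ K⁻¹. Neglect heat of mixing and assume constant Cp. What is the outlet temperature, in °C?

T_out = 45.9 °C

Adiabatic, steady state ⇒ Σ ṁᵢCp,ᵢ(T_out − Tᵢ) = 0
T_out = Σ ṁᵢCp,ᵢTᵢ / Σ ṁᵢCp,ᵢ
      = 4079 / 88.906 = 45.88 °C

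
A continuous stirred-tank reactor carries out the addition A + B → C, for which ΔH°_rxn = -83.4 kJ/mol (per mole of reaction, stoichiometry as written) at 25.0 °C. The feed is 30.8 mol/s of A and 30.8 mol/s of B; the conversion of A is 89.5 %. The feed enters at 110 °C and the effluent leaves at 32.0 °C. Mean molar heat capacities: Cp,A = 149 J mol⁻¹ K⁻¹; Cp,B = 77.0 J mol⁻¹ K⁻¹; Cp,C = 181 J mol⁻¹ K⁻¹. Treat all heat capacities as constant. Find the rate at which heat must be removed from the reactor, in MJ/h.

Q_out = 10300 MJ/h

Extent of reaction ξ = 0.895 × 30.8 = 27.566 mol/s
Reaction term: ξ·ΔH°_rxn = 27.566 × -83.4 = -2299 kJ/s
Sensible, feed 110→25 °C: -591.67 kJ/s
Outlet flows (mol/s): A 3.234, B 3.234, C 27.566
Sensible, products 25→32.0 °C: 40.042 kJ/s
Q = ΔH = -2850.6 kJ/s = -2850.6 kW
Heat removed = 10262 MJ/h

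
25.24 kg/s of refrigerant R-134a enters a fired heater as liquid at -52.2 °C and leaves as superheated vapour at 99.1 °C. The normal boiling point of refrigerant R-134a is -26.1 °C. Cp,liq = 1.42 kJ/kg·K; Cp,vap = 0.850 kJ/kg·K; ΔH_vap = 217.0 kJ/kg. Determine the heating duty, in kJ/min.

liquid -52.2→-26.1 °C: 37.062 kJ/kg
vaporisation at -26.1 °C: 217 kJ/kg
vapour -26.1→99.1 °C: 106.42 kJ/kg
Δh = 37.062 + 217 + 106.42 = 360.48 kJ/kg
Q = ṁ·Δh = 25.24 kg/s × 360.48 kJ/kg = 9098.6 kJ/s
|Q| = 9098.6 kW = 545910 kJ/min

Q = 546000 kJ/min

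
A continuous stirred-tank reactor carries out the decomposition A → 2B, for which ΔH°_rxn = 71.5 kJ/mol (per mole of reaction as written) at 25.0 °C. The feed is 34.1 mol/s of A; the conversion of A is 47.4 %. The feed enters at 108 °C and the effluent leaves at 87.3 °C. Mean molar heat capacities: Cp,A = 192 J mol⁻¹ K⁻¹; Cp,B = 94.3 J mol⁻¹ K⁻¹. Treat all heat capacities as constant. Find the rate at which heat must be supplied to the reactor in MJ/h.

Q_in = 3660 MJ/h

Extent of reaction ξ = 0.474 × 34.1 = 16.163 mol/s
Reaction term: ξ·ΔH°_rxn = 16.163 × 71.5 = 1155.7 kJ/s
Sensible, feed 108→25 °C: -543.42 kJ/s
Outlet flows (mol/s): A 17.937, B 32.327
Sensible, products 25→87.3 °C: 404.47 kJ/s
Q = ΔH = 1016.7 kJ/s = 1016.7 kW
Heat supplied = 3660.2 MJ/h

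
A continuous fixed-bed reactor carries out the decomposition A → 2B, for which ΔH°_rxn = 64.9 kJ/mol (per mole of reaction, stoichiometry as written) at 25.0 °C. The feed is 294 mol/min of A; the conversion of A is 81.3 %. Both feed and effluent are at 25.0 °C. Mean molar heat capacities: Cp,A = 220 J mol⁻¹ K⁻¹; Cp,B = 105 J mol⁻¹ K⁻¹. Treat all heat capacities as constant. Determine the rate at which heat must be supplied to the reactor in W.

Extent of reaction ξ = 0.813 × 294 = 239.02 mol/min
Reaction term: ξ·ΔH°_rxn = 239.02 × 64.9 = 15513 kJ/min
Q = ΔH = 15513 kJ/min = 258.54 kW
Heat supplied = 258540 W

Q_in = 259000 W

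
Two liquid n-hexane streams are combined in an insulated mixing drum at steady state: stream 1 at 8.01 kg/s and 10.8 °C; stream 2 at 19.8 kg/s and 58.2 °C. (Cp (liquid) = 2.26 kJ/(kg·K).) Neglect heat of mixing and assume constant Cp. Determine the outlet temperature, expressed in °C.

Adiabatic, steady state ⇒ Σ ṁᵢCp,ᵢ(T_out − Tᵢ) = 0
Σ ṁᵢCp,ᵢTᵢ = 8.01×2.26×10.8 + 19.8×2.26×58.2 = 2799.8
Σ ṁᵢCp,ᵢ = 8.01×2.26 + 19.8×2.26 = 62.851
T_out = 2799.8 / 62.851 = 44.548 °C

T_out = 44.5 °C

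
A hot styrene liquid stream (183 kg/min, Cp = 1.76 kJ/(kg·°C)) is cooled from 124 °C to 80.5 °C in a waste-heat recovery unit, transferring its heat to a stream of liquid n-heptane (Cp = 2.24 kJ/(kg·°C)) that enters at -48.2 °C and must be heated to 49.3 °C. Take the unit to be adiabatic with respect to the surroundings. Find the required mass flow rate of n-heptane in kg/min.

ṁ_c = 64.2 kg/min

Heat released by hot stream: Q = 183 × 1.76 × (124 − 80.5) = 14010 kJ/min
Energy balance on cold side (adiabatic exchanger): Q = ṁ_c·Cp_c·(T_c,out − T_c,in)
ṁ_c = 14010 / [2.24 × (49.3 − -48.2)] = 64.151 kg/min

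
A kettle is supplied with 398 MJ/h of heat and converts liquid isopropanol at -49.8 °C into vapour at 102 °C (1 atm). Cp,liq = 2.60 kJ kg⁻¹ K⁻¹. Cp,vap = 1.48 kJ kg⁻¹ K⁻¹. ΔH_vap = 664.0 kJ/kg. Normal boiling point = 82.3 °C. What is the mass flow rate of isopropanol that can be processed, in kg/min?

Δh = 2.60×(82.3−-49.8) + 664.0 + 1.48×(102−82.3) = 1036.6 kJ/kg
Q = 398 MJ/h = 110.56 kJ/s = 6633.3 kJ/min
ṁ = Q/Δh = 6633.3 / 1036.6 = 6.399 kg/min

ṁ = 6.40 kg/min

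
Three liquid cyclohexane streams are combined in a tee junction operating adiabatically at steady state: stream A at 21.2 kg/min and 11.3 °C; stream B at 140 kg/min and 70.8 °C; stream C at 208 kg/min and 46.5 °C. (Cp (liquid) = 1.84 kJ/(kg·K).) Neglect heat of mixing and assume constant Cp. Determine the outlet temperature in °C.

Energy balance with Q = 0: Σ ṁᵢCp,ᵢ(T_out − Tᵢ) = 0
Σ ṁᵢCp,ᵢTᵢ = 21.2×1.84×11.3 + 140×1.84×70.8 + 208×1.84×46.5 = 36475
Σ ṁᵢCp,ᵢ = 21.2×1.84 + 140×1.84 + 208×1.84 = 679.33
T_out = 36475 / 679.33 = 53.693 °C

T_out = 53.7 °C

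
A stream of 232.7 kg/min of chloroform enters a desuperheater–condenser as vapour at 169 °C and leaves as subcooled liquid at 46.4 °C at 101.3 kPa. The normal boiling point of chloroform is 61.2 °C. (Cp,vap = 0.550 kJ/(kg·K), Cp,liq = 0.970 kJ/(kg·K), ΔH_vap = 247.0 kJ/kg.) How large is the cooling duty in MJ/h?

vapour 169→61.2 °C: -59.29 kJ/kg
condensation at 61.2 °C: -247 kJ/kg
liquid 61.2→46.4 °C: -14.356 kJ/kg
Δh = -59.29 + -247 + -14.356 = -320.65 kJ/kg
Q = ṁ·Δh = 232.7 kg/min × -320.65 kJ/kg = -74614 kJ/min
|Q| = 1243.6 kW = 4476.9 MJ/h

Q_c = 4480 MJ/h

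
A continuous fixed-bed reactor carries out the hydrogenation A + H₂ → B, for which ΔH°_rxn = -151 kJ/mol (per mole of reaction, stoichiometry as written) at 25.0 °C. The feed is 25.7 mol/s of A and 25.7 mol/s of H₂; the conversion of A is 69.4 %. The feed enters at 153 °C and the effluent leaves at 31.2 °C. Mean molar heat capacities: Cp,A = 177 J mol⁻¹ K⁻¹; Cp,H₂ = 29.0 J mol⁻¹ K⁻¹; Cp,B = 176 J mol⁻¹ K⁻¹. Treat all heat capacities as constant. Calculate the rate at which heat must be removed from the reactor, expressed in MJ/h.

Extent of reaction ξ = 0.694 × 25.7 = 17.836 mol/s
Reaction term: ξ·ΔH°_rxn = 17.836 × -151 = -2693.2 kJ/s
Sensible, feed 153→25 °C: -677.66 kJ/s
Outlet flows (mol/s): A 7.8642, H₂ 7.8642, B 17.836
Sensible, products 25→31.2 °C: 29.507 kJ/s
Q = ΔH = -3341.4 kJ/s = -3341.4 kW
Heat removed = 12029 MJ/h

Q_out = 12000 MJ/h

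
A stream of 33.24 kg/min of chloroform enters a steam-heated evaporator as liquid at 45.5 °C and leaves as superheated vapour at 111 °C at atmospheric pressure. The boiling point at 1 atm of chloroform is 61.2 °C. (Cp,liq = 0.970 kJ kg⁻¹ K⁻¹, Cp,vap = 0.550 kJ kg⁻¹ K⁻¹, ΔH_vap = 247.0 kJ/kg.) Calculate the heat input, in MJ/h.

Q = 578 MJ/h

liquid 45.5→61.2 °C: 15.229 kJ/kg
vaporisation at 61.2 °C: 247 kJ/kg
vapour 61.2→111 °C: 27.39 kJ/kg
Δh = 15.229 + 247 + 27.39 = 289.62 kJ/kg
Q = ṁ·Δh = 33.24 kg/min × 289.62 kJ/kg = 9626.9 kJ/min
|Q| = 160.45 kW = 577.62 MJ/h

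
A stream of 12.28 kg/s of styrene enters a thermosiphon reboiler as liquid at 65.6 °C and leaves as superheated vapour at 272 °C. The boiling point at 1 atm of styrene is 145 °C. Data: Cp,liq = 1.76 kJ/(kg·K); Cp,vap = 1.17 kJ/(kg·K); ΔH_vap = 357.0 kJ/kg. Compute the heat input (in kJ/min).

liquid 65.6→145 °C: 139.74 kJ/kg
vaporisation at 145 °C: 357 kJ/kg
vapour 145→272 °C: 148.59 kJ/kg
Δh = 139.74 + 357 + 148.59 = 645.33 kJ/kg
Q = ṁ·Δh = 12.28 kg/s × 645.33 kJ/kg = 7924.7 kJ/s
|Q| = 7924.7 kW = 475480 kJ/min

Q = 475000 kJ/min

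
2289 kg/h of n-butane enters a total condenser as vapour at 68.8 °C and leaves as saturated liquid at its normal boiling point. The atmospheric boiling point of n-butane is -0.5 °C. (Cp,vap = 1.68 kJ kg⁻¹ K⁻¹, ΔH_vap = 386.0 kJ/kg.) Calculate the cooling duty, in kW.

Q_c = 319 kW

vapour 68.8→-0.5 °C: -116.42 kJ/kg
condensation at -0.5 °C: -386 kJ/kg
Δh = -116.42 + -386 = -502.42 kJ/kg
Q = ṁ·Δh = 2289 kg/h × -502.42 kJ/kg = -1.15e+06 kJ/h
|Q| = 319.46 kW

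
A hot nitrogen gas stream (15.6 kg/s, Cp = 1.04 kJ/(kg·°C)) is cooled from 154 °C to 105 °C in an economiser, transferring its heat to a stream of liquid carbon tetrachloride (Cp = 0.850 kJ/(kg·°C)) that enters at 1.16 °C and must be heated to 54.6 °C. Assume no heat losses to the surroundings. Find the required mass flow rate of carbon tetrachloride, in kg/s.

Heat released by hot stream: Q = 15.6 × 1.04 × (154 − 105) = 794.98 kJ/s
Energy balance on cold side (adiabatic exchanger): Q = ṁ_c·Cp_c·(T_c,out − T_c,in)
ṁ_c = 794.98 / [0.850 × (54.6 − 1.16)] = 17.501 kg/s

ṁ_c = 17.5 kg/s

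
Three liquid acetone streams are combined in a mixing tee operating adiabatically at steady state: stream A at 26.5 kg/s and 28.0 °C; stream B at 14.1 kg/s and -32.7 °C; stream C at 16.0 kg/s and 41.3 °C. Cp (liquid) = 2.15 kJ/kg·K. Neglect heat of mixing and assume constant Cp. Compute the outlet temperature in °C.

T_out = 16.6 °C

Energy balance with Q = 0: Σ ṁᵢCp,ᵢ(T_out − Tᵢ) = 0
T_out = Σ ṁᵢCp,ᵢTᵢ / Σ ṁᵢCp,ᵢ
      = 2024.7 / 121.69 = 16.638 °C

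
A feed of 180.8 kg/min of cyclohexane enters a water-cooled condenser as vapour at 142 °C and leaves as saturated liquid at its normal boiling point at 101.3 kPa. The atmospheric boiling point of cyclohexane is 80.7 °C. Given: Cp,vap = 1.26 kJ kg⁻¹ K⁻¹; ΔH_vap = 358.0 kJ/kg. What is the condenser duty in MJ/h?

vapour 142→80.7 °C: -77.238 kJ/kg
condensation at 80.7 °C: -358 kJ/kg
Δh = -77.238 + -358 = -435.24 kJ/kg
Q = ṁ·Δh = 180.8 kg/min × -435.24 kJ/kg = -78691 kJ/min
|Q| = 1311.5 kW = 4721.5 MJ/h

Q_c = 4720 MJ/h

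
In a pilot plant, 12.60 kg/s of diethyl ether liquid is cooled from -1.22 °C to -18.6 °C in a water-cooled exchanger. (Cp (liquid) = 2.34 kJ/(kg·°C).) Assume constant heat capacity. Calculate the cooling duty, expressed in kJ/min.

Q = ṁ·Cp·ΔT = 12.60 × 2.34 × (-18.6 − -1.22) = -512.43 kJ/s
Cooling duty = 30746 kJ/min

Q_c = 30700 kJ/min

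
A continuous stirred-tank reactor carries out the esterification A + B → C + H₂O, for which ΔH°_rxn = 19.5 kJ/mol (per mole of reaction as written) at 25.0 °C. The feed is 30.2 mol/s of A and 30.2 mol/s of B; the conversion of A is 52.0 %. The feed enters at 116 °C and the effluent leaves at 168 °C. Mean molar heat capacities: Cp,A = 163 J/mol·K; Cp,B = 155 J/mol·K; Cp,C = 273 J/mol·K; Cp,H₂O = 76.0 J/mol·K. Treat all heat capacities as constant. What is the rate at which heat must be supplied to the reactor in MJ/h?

Q_in = 3150 MJ/h

Extent of reaction ξ = 0.520 × 30.2 = 15.704 mol/s
Reaction term: ξ·ΔH°_rxn = 15.704 × 19.5 = 306.23 kJ/s
Sensible, feed 116→25 °C: -873.93 kJ/s
Outlet flows (mol/s): A 14.496, B 14.496, C 15.704, H₂O 15.704
Sensible, products 25→168 °C: 1442.9 kJ/s
Q = ΔH = 875.23 kJ/s = 875.23 kW
Heat supplied = 3150.8 MJ/h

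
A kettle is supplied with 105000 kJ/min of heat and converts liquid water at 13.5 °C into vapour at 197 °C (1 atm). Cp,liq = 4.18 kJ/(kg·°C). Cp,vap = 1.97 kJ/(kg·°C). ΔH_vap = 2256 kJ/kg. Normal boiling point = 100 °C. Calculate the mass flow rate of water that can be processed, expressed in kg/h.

ṁ = 2240 kg/h

Δh = 4.18×(100−13.5) + 2256 + 1.97×(197−100) = 2808.7 kJ/kg
Q = 105000 kJ/min = 1750 kJ/s = 6.3e+06 kJ/h
ṁ = Q/Δh = 6.3e+06 / 2808.7 = 2243.1 kg/h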